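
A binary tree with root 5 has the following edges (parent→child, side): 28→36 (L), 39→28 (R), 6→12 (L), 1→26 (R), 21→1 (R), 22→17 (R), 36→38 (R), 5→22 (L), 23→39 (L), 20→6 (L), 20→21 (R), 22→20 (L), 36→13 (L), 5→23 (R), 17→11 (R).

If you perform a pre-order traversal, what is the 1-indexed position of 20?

3

Pre-order visits the node, then its left subtree, then its right subtree.
Visit 5.
At 5: go left to 22.
  Visit 22.
  At 22: go left to 20.
    Visit 20.
    At 20: go left to 6.
      Visit 6.
      At 6: go left to 12.
        12 is a leaf — visit 12.
      At 6: no right child.
    At 20: go right to 21.
      Visit 21.
      At 21: no left child.
      At 21: go right to 1.
        Visit 1.
        At 1: no left child.
        At 1: go right to 26.
          26 is a leaf — visit 26.
  At 22: go right to 17.
    Visit 17.
    At 17: no left child.
    At 17: go right to 11.
      11 is a leaf — visit 11.
At 5: go right to 23.
  Visit 23.
  At 23: go left to 39.
    Visit 39.
    At 39: no left child.
    At 39: go right to 28.
      Visit 28.
      At 28: go left to 36.
        Visit 36.
        At 36: go left to 13.
          13 is a leaf — visit 13.
        At 36: go right to 38.
          38 is a leaf — visit 38.
      At 28: no right child.
  At 23: no right child.
Full pre-order sequence: 5, 22, 20, 6, 12, 21, 1, 26, 17, 11, 23, 39, 28, 36, 13, 38.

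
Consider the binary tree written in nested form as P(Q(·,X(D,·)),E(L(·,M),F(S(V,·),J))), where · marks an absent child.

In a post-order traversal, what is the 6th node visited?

Post-order visits the left subtree, then the right subtree, then the node.
At P: go left to Q.
  At Q: no left child.
  At Q: go right to X.
    At X: go left to D.
      D is a leaf — visit D.
    At X: no right child.
    Visit X.
  Visit Q.
At P: go right to E.
  At E: go left to L.
    At L: no left child.
    At L: go right to M.
      M is a leaf — visit M.
    Visit L.
  At E: go right to F.
    At F: go left to S.
      At S: go left to V.
        V is a leaf — visit V.
      At S: no right child.
      Visit S.
    At F: go right to J.
      J is a leaf — visit J.
    Visit F.
  Visit E.
Visit P.
Full post-order sequence: D, X, Q, M, L, V, S, J, F, E, P.

V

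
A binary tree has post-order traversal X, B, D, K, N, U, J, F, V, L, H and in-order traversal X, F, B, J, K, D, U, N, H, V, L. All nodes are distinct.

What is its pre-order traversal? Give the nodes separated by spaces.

The last element of post-order is the root; it splits in-order into left and right subtrees.
Root H: left subtree has 8 nodes {X, F, B, J, K, D, U, N}, right has 2 {V, L}.
  Root F: left subtree has 1 node {X}, right has 6 {B, J, K, D, U, N}.
    Root J: left subtree has 1 node {B}, right has 4 {K, D, U, N}.
      Root U: left subtree has 2 nodes {K, D}, right has 1 {N}.
        Root K: left subtree has 0 nodes { }, right has 1 {D}.
  Root L: left subtree has 1 node {V}, right has 0 { }.

H F X J B U K D N L V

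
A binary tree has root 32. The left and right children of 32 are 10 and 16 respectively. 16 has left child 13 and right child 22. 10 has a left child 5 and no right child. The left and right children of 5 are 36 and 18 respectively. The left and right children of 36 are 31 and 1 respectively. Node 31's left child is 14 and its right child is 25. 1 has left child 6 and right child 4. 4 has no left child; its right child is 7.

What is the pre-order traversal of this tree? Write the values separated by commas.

32, 10, 5, 36, 31, 14, 25, 1, 6, 4, 7, 18, 16, 13, 22

Pre-order visits the node, then its left subtree, then its right subtree.
Visit 32.
At 32: go left to 10.
  Visit 10.
  At 10: go left to 5.
    Visit 5.
    At 5: go left to 36.
      Visit 36.
      At 36: go left to 31.
        Visit 31.
        At 31: go left to 14.
          14 is a leaf — visit 14.
        At 31: go right to 25.
          25 is a leaf — visit 25.
      At 36: go right to 1.
        Visit 1.
        At 1: go left to 6.
          6 is a leaf — visit 6.
        At 1: go right to 4.
          Visit 4.
          At 4: no left child.
          At 4: go right to 7.
            7 is a leaf — visit 7.
    At 5: go right to 18.
      18 is a leaf — visit 18.
  At 10: no right child.
At 32: go right to 16.
  Visit 16.
  At 16: go left to 13.
    13 is a leaf — visit 13.
  At 16: go right to 22.
    22 is a leaf — visit 22.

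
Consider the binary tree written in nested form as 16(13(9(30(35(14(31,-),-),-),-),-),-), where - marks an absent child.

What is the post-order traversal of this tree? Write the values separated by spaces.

31 14 35 30 9 13 16

Post-order visits the left subtree, then the right subtree, then the node.
At 16: go left to 13.
  At 13: go left to 9.
    At 9: go left to 30.
      At 30: go left to 35.
        At 35: go left to 14.
          At 14: go left to 31.
            31 is a leaf — visit 31.
          At 14: no right child.
          Visit 14.
        At 35: no right child.
        Visit 35.
      At 30: no right child.
      Visit 30.
    At 9: no right child.
    Visit 9.
  At 13: no right child.
  Visit 13.
At 16: no right child.
Visit 16.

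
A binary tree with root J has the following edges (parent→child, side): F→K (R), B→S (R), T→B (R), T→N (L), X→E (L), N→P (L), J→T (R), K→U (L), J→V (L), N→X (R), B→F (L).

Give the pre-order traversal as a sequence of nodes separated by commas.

J, V, T, N, P, X, E, B, F, K, U, S

Pre-order visits the node, then its left subtree, then its right subtree.
Visit J.
At J: go left to V.
  V is a leaf — visit V.
At J: go right to T.
  Visit T.
  At T: go left to N.
    Visit N.
    At N: go left to P.
      P is a leaf — visit P.
    At N: go right to X.
      Visit X.
      At X: go left to E.
        E is a leaf — visit E.
      At X: no right child.
  At T: go right to B.
    Visit B.
    At B: go left to F.
      Visit F.
      At F: no left child.
      At F: go right to K.
        Visit K.
        At K: go left to U.
          U is a leaf — visit U.
        At K: no right child.
    At B: go right to S.
      S is a leaf — visit S.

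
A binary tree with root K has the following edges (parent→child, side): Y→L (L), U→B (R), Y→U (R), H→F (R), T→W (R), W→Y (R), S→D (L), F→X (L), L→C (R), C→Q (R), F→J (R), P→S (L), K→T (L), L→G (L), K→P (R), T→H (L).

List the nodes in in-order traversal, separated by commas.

H, X, F, J, T, W, G, L, C, Q, Y, U, B, K, D, S, P

In-order visits the left subtree, then the node, then the right subtree.
At K: go left to T.
  At T: go left to H.
    At H: no left child.
    Visit H.
    At H: go right to F.
      At F: go left to X.
        X is a leaf — visit X.
      Visit F.
      At F: go right to J.
        J is a leaf — visit J.
  Visit T.
  At T: go right to W.
    At W: no left child.
    Visit W.
    At W: go right to Y.
      At Y: go left to L.
        At L: go left to G.
          G is a leaf — visit G.
        Visit L.
        At L: go right to C.
          At C: no left child.
          Visit C.
          At C: go right to Q.
            Q is a leaf — visit Q.
      Visit Y.
      At Y: go right to U.
        At U: no left child.
        Visit U.
        At U: go right to B.
          B is a leaf — visit B.
Visit K.
At K: go right to P.
  At P: go left to S.
    At S: go left to D.
      D is a leaf — visit D.
    Visit S.
    At S: no right child.
  Visit P.
  At P: no right child.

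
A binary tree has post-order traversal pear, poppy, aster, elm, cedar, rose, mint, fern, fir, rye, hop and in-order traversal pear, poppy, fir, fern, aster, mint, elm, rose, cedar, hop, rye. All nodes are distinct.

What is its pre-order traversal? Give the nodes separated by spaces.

hop fir poppy pear fern mint aster rose elm cedar rye

The last element of post-order is the root; it splits in-order into left and right subtrees.
Root hop: left subtree has 9 nodes {pear, poppy, fir, fern, aster, mint, elm, rose, cedar}, right has 1 {rye}.
  Root fir: left subtree has 2 nodes {pear, poppy}, right has 6 {fern, aster, mint, elm, rose, cedar}.
    Root poppy: left subtree has 1 node {pear}, right has 0 { }.
    Root fern: left subtree has 0 nodes { }, right has 5 {aster, mint, elm, rose, cedar}.
      Root mint: left subtree has 1 node {aster}, right has 3 {elm, rose, cedar}.
        Root rose: left subtree has 1 node {elm}, right has 1 {cedar}.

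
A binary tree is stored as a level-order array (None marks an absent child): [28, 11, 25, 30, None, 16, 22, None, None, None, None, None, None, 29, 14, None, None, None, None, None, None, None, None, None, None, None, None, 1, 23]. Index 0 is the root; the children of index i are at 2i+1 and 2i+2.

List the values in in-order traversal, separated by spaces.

In-order visits the left subtree, then the node, then the right subtree.
At 28: go left to 11.
  At 11: go left to 30.
    30 is a leaf — visit 30.
  Visit 11.
  At 11: no right child.
Visit 28.
At 28: go right to 25.
  At 25: go left to 16.
    16 is a leaf — visit 16.
  Visit 25.
  At 25: go right to 22.
    At 22: go left to 29.
      At 29: go left to 1.
        1 is a leaf — visit 1.
      Visit 29.
      At 29: go right to 23.
        23 is a leaf — visit 23.
    Visit 22.
    At 22: go right to 14.
      14 is a leaf — visit 14.

30 11 28 16 25 1 29 23 22 14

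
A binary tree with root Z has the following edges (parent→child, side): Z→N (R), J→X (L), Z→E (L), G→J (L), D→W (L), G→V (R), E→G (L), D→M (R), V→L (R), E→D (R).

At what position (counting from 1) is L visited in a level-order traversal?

11

Level-order visits nodes level by level from the root, left to right within each level.
Level 0: Z
Level 1: E, N
Level 2: G, D
Level 3: J, V, W, M
Level 4: X, L
Full level-order sequence: Z, E, N, G, D, J, V, W, M, X, L.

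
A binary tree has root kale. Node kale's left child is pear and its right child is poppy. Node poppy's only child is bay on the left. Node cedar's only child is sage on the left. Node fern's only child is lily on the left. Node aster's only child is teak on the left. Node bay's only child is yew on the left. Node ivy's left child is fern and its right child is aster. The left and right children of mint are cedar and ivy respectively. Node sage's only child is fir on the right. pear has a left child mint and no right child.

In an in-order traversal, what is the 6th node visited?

fern

In-order visits the left subtree, then the node, then the right subtree.
At kale: go left to pear.
  At pear: go left to mint.
    At mint: go left to cedar.
      At cedar: go left to sage.
        At sage: no left child.
        Visit sage.
        At sage: go right to fir.
          fir is a leaf — visit fir.
      Visit cedar.
      At cedar: no right child.
    Visit mint.
    At mint: go right to ivy.
      At ivy: go left to fern.
        At fern: go left to lily.
          lily is a leaf — visit lily.
        Visit fern.
        At fern: no right child.
      Visit ivy.
      At ivy: go right to aster.
        At aster: go left to teak.
          teak is a leaf — visit teak.
        Visit aster.
        At aster: no right child.
  Visit pear.
  At pear: no right child.
Visit kale.
At kale: go right to poppy.
  At poppy: go left to bay.
    At bay: go left to yew.
      yew is a leaf — visit yew.
    Visit bay.
    At bay: no right child.
  Visit poppy.
  At poppy: no right child.
Full in-order sequence: sage, fir, cedar, mint, lily, fern, ivy, teak, aster, pear, kale, yew, bay, poppy.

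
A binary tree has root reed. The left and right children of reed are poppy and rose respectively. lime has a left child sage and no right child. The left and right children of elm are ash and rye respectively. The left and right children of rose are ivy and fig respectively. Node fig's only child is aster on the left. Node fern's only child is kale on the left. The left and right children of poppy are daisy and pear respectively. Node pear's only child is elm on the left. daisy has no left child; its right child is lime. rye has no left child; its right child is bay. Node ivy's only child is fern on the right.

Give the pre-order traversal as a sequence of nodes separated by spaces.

reed poppy daisy lime sage pear elm ash rye bay rose ivy fern kale fig aster

Pre-order visits the node, then its left subtree, then its right subtree.
Visit reed.
At reed: go left to poppy.
  Visit poppy.
  At poppy: go left to daisy.
    Visit daisy.
    At daisy: no left child.
    At daisy: go right to lime.
      Visit lime.
      At lime: go left to sage.
        sage is a leaf — visit sage.
      At lime: no right child.
  At poppy: go right to pear.
    Visit pear.
    At pear: go left to elm.
      Visit elm.
      At elm: go left to ash.
        ash is a leaf — visit ash.
      At elm: go right to rye.
        Visit rye.
        At rye: no left child.
        At rye: go right to bay.
          bay is a leaf — visit bay.
    At pear: no right child.
At reed: go right to rose.
  Visit rose.
  At rose: go left to ivy.
    Visit ivy.
    At ivy: no left child.
    At ivy: go right to fern.
      Visit fern.
      At fern: go left to kale.
        kale is a leaf — visit kale.
      At fern: no right child.
  At rose: go right to fig.
    Visit fig.
    At fig: go left to aster.
      aster is a leaf — visit aster.
    At fig: no right child.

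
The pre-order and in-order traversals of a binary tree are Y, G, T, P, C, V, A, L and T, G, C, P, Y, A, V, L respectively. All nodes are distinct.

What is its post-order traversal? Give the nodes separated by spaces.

T C P G A L V Y

The first element of pre-order is the root; it splits in-order into left and right subtrees.
Root Y: left subtree has 4 nodes {T, G, C, P}, right has 3 {A, V, L}.
  Root G: left subtree has 1 node {T}, right has 2 {C, P}.
    Root P: left subtree has 1 node {C}, right has 0 { }.
  Root V: left subtree has 1 node {A}, right has 1 {L}.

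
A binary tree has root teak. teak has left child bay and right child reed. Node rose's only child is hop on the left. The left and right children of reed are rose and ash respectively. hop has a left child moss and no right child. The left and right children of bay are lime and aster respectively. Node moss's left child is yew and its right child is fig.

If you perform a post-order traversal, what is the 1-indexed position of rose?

8

Post-order visits the left subtree, then the right subtree, then the node.
At teak: go left to bay.
  At bay: go left to lime.
    lime is a leaf — visit lime.
  At bay: go right to aster.
    aster is a leaf — visit aster.
  Visit bay.
At teak: go right to reed.
  At reed: go left to rose.
    At rose: go left to hop.
      At hop: go left to moss.
        At moss: go left to yew.
          yew is a leaf — visit yew.
        At moss: go right to fig.
          fig is a leaf — visit fig.
        Visit moss.
      At hop: no right child.
      Visit hop.
    At rose: no right child.
    Visit rose.
  At reed: go right to ash.
    ash is a leaf — visit ash.
  Visit reed.
Visit teak.
Full post-order sequence: lime, aster, bay, yew, fig, moss, hop, rose, ash, reed, teak.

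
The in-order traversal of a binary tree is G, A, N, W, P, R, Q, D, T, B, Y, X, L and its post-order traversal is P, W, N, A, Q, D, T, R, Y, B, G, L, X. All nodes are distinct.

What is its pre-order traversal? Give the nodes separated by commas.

X, G, B, R, A, N, W, P, T, D, Q, Y, L

The last element of post-order is the root; it splits in-order into left and right subtrees.
Root X: left subtree has 11 nodes {G, A, N, W, P, R, Q, D, T, B, Y}, right has 1 {L}.
  Root G: left subtree has 0 nodes { }, right has 10 {A, N, W, P, R, Q, D, T, B, Y}.
    Root B: left subtree has 8 nodes {A, N, W, P, R, Q, D, T}, right has 1 {Y}.
      Root R: left subtree has 4 nodes {A, N, W, P}, right has 3 {Q, D, T}.
        Root A: left subtree has 0 nodes { }, right has 3 {N, W, P}.
          Root N: left subtree has 0 nodes { }, right has 2 {W, P}.
            Root W: left subtree has 0 nodes { }, right has 1 {P}.
        Root T: left subtree has 2 nodes {Q, D}, right has 0 { }.
          Root D: left subtree has 1 node {Q}, right has 0 { }.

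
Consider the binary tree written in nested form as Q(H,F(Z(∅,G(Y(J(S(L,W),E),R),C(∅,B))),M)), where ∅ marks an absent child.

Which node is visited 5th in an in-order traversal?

In-order visits the left subtree, then the node, then the right subtree.
At Q: go left to H.
  H is a leaf — visit H.
Visit Q.
At Q: go right to F.
  At F: go left to Z.
    At Z: no left child.
    Visit Z.
    At Z: go right to G.
      At G: go left to Y.
        At Y: go left to J.
          At J: go left to S.
            At S: go left to L.
              L is a leaf — visit L.
            Visit S.
            At S: go right to W.
              W is a leaf — visit W.
          Visit J.
          At J: go right to E.
            E is a leaf — visit E.
        Visit Y.
        At Y: go right to R.
          R is a leaf — visit R.
      Visit G.
      At G: go right to C.
        At C: no left child.
        Visit C.
        At C: go right to B.
          B is a leaf — visit B.
  Visit F.
  At F: go right to M.
    M is a leaf — visit M.
Full in-order sequence: H, Q, Z, L, S, W, J, E, Y, R, G, C, B, F, M.

S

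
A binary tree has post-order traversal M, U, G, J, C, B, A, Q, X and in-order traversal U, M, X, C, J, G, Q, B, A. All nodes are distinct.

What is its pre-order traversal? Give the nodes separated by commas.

The last element of post-order is the root; it splits in-order into left and right subtrees.
Root X: left subtree has 2 nodes {U, M}, right has 6 {C, J, G, Q, B, A}.
  Root U: left subtree has 0 nodes { }, right has 1 {M}.
  Root Q: left subtree has 3 nodes {C, J, G}, right has 2 {B, A}.
    Root C: left subtree has 0 nodes { }, right has 2 {J, G}.
      Root J: left subtree has 0 nodes { }, right has 1 {G}.
    Root A: left subtree has 1 node {B}, right has 0 { }.

X, U, M, Q, C, J, G, A, B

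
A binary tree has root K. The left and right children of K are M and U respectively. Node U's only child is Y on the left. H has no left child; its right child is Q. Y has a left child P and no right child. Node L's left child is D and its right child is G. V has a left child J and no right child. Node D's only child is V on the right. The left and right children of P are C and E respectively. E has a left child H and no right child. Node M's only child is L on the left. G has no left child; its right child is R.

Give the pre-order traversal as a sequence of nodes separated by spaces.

K M L D V J G R U Y P C E H Q

Pre-order visits the node, then its left subtree, then its right subtree.
Visit K.
At K: go left to M.
  Visit M.
  At M: go left to L.
    Visit L.
    At L: go left to D.
      Visit D.
      At D: no left child.
      At D: go right to V.
        Visit V.
        At V: go left to J.
          J is a leaf — visit J.
        At V: no right child.
    At L: go right to G.
      Visit G.
      At G: no left child.
      At G: go right to R.
        R is a leaf — visit R.
  At M: no right child.
At K: go right to U.
  Visit U.
  At U: go left to Y.
    Visit Y.
    At Y: go left to P.
      Visit P.
      At P: go left to C.
        C is a leaf — visit C.
      At P: go right to E.
        Visit E.
        At E: go left to H.
          Visit H.
          At H: no left child.
          At H: go right to Q.
            Q is a leaf — visit Q.
        At E: no right child.
    At Y: no right child.
  At U: no right child.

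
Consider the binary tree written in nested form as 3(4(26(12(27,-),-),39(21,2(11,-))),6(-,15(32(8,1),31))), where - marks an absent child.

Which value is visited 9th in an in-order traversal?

In-order visits the left subtree, then the node, then the right subtree.
At 3: go left to 4.
  At 4: go left to 26.
    At 26: go left to 12.
      At 12: go left to 27.
        27 is a leaf — visit 27.
      Visit 12.
      At 12: no right child.
    Visit 26.
    At 26: no right child.
  Visit 4.
  At 4: go right to 39.
    At 39: go left to 21.
      21 is a leaf — visit 21.
    Visit 39.
    At 39: go right to 2.
      At 2: go left to 11.
        11 is a leaf — visit 11.
      Visit 2.
      At 2: no right child.
Visit 3.
At 3: go right to 6.
  At 6: no left child.
  Visit 6.
  At 6: go right to 15.
    At 15: go left to 32.
      At 32: go left to 8.
        8 is a leaf — visit 8.
      Visit 32.
      At 32: go right to 1.
        1 is a leaf — visit 1.
    Visit 15.
    At 15: go right to 31.
      31 is a leaf — visit 31.
Full in-order sequence: 27, 12, 26, 4, 21, 39, 11, 2, 3, 6, 8, 32, 1, 15, 31.

3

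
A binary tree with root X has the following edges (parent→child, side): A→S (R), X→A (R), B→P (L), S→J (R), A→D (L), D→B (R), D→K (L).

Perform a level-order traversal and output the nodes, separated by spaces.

X A D S K B J P

Level-order visits nodes level by level from the root, left to right within each level.
Level 0: X
Level 1: A
Level 2: D, S
Level 3: K, B, J
Level 4: P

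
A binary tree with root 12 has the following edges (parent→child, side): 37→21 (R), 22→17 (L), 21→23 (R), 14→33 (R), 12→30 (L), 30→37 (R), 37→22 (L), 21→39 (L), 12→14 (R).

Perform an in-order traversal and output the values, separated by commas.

In-order visits the left subtree, then the node, then the right subtree.
At 12: go left to 30.
  At 30: no left child.
  Visit 30.
  At 30: go right to 37.
    At 37: go left to 22.
      At 22: go left to 17.
        17 is a leaf — visit 17.
      Visit 22.
      At 22: no right child.
    Visit 37.
    At 37: go right to 21.
      At 21: go left to 39.
        39 is a leaf — visit 39.
      Visit 21.
      At 21: go right to 23.
        23 is a leaf — visit 23.
Visit 12.
At 12: go right to 14.
  At 14: no left child.
  Visit 14.
  At 14: go right to 33.
    33 is a leaf — visit 33.

30, 17, 22, 37, 39, 21, 23, 12, 14, 33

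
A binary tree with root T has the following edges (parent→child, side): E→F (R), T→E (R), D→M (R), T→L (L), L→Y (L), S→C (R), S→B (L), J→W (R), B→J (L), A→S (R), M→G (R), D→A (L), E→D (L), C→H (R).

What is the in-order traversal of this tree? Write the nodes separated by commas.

Y, L, T, A, J, W, B, S, C, H, D, M, G, E, F

In-order visits the left subtree, then the node, then the right subtree.
At T: go left to L.
  At L: go left to Y.
    Y is a leaf — visit Y.
  Visit L.
  At L: no right child.
Visit T.
At T: go right to E.
  At E: go left to D.
    At D: go left to A.
      At A: no left child.
      Visit A.
      At A: go right to S.
        At S: go left to B.
          At B: go left to J.
            At J: no left child.
            Visit J.
            At J: go right to W.
              W is a leaf — visit W.
          Visit B.
          At B: no right child.
        Visit S.
        At S: go right to C.
          At C: no left child.
          Visit C.
          At C: go right to H.
            H is a leaf — visit H.
    Visit D.
    At D: go right to M.
      At M: no left child.
      Visit M.
      At M: go right to G.
        G is a leaf — visit G.
  Visit E.
  At E: go right to F.
    F is a leaf — visit F.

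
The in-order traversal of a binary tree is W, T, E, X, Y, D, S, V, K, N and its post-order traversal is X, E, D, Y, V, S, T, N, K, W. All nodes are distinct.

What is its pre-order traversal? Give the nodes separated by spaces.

W K T S Y E X D V N

The last element of post-order is the root; it splits in-order into left and right subtrees.
Root W: left subtree has 0 nodes { }, right has 9 {T, E, X, Y, D, S, V, K, N}.
  Root K: left subtree has 7 nodes {T, E, X, Y, D, S, V}, right has 1 {N}.
    Root T: left subtree has 0 nodes { }, right has 6 {E, X, Y, D, S, V}.
      Root S: left subtree has 4 nodes {E, X, Y, D}, right has 1 {V}.
        Root Y: left subtree has 2 nodes {E, X}, right has 1 {D}.
          Root E: left subtree has 0 nodes { }, right has 1 {X}.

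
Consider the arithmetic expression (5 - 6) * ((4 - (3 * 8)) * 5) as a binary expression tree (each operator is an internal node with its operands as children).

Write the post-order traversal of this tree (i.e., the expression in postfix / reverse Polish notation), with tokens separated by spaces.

Post-order on an expression tree gives postfix notation: for each operator, emit left operand, right operand, then the operator.

5 6 - 4 3 8 * - 5 * *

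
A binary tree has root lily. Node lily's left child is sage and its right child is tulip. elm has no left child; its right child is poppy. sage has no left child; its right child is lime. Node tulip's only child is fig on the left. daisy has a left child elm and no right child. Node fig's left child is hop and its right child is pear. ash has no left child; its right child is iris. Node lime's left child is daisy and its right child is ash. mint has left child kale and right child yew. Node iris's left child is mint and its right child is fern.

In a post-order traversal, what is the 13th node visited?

Post-order visits the left subtree, then the right subtree, then the node.
At lily: go left to sage.
  At sage: no left child.
  At sage: go right to lime.
    At lime: go left to daisy.
      At daisy: go left to elm.
        At elm: no left child.
        At elm: go right to poppy.
          poppy is a leaf — visit poppy.
        Visit elm.
      At daisy: no right child.
      Visit daisy.
    At lime: go right to ash.
      At ash: no left child.
      At ash: go right to iris.
        At iris: go left to mint.
          At mint: go left to kale.
            kale is a leaf — visit kale.
          At mint: go right to yew.
            yew is a leaf — visit yew.
          Visit mint.
        At iris: go right to fern.
          fern is a leaf — visit fern.
        Visit iris.
      Visit ash.
    Visit lime.
  Visit sage.
At lily: go right to tulip.
  At tulip: go left to fig.
    At fig: go left to hop.
      hop is a leaf — visit hop.
    At fig: go right to pear.
      pear is a leaf — visit pear.
    Visit fig.
  At tulip: no right child.
  Visit tulip.
Visit lily.
Full post-order sequence: poppy, elm, daisy, kale, yew, mint, fern, iris, ash, lime, sage, hop, pear, fig, tulip, lily.

pear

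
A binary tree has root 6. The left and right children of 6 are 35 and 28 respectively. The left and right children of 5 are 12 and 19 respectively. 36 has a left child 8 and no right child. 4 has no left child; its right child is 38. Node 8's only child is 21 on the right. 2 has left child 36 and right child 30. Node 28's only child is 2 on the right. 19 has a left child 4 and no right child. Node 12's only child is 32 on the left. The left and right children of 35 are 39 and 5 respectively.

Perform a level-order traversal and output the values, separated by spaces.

Level-order visits nodes level by level from the root, left to right within each level.
Level 0: 6
Level 1: 35, 28
Level 2: 39, 5, 2
Level 3: 12, 19, 36, 30
Level 4: 32, 4, 8
Level 5: 38, 21

6 35 28 39 5 2 12 19 36 30 32 4 8 38 21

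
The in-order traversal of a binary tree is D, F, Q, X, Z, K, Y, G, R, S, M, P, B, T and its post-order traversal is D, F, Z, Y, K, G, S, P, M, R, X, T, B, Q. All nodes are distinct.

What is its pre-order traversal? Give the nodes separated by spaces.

Q F D B X R G K Z Y M S P T

The last element of post-order is the root; it splits in-order into left and right subtrees.
Root Q: left subtree has 2 nodes {D, F}, right has 11 {X, Z, K, Y, G, R, S, M, P, B, T}.
  Root F: left subtree has 1 node {D}, right has 0 { }.
  Root B: left subtree has 9 nodes {X, Z, K, Y, G, R, S, M, P}, right has 1 {T}.
    Root X: left subtree has 0 nodes { }, right has 8 {Z, K, Y, G, R, S, M, P}.
      Root R: left subtree has 4 nodes {Z, K, Y, G}, right has 3 {S, M, P}.
        Root G: left subtree has 3 nodes {Z, K, Y}, right has 0 { }.
          Root K: left subtree has 1 node {Z}, right has 1 {Y}.
        Root M: left subtree has 1 node {S}, right has 1 {P}.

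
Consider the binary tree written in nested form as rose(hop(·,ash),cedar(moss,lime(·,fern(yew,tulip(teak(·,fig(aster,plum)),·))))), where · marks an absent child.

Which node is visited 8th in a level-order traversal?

yew

Level-order visits nodes level by level from the root, left to right within each level.
Level 0: rose
Level 1: hop, cedar
Level 2: ash, moss, lime
Level 3: fern
Level 4: yew, tulip
Level 5: teak
Level 6: fig
Level 7: aster, plum
Full level-order sequence: rose, hop, cedar, ash, moss, lime, fern, yew, tulip, teak, fig, aster, plum.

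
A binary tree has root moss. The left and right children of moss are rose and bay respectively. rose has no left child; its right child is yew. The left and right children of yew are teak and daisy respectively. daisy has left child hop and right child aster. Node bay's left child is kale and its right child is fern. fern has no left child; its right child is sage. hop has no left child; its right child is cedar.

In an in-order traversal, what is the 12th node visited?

In-order visits the left subtree, then the node, then the right subtree.
At moss: go left to rose.
  At rose: no left child.
  Visit rose.
  At rose: go right to yew.
    At yew: go left to teak.
      teak is a leaf — visit teak.
    Visit yew.
    At yew: go right to daisy.
      At daisy: go left to hop.
        At hop: no left child.
        Visit hop.
        At hop: go right to cedar.
          cedar is a leaf — visit cedar.
      Visit daisy.
      At daisy: go right to aster.
        aster is a leaf — visit aster.
Visit moss.
At moss: go right to bay.
  At bay: go left to kale.
    kale is a leaf — visit kale.
  Visit bay.
  At bay: go right to fern.
    At fern: no left child.
    Visit fern.
    At fern: go right to sage.
      sage is a leaf — visit sage.
Full in-order sequence: rose, teak, yew, hop, cedar, daisy, aster, moss, kale, bay, fern, sage.

sage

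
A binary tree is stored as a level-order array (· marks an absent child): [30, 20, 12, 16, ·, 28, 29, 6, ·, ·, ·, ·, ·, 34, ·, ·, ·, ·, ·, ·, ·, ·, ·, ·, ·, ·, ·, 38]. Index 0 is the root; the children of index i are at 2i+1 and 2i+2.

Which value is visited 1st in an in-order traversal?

In-order visits the left subtree, then the node, then the right subtree.
At 30: go left to 20.
  At 20: go left to 16.
    At 16: go left to 6.
      6 is a leaf — visit 6.
    Visit 16.
    At 16: no right child.
  Visit 20.
  At 20: no right child.
Visit 30.
At 30: go right to 12.
  At 12: go left to 28.
    28 is a leaf — visit 28.
  Visit 12.
  At 12: go right to 29.
    At 29: go left to 34.
      At 34: go left to 38.
        38 is a leaf — visit 38.
      Visit 34.
      At 34: no right child.
    Visit 29.
    At 29: no right child.
Full in-order sequence: 6, 16, 20, 30, 28, 12, 38, 34, 29.

6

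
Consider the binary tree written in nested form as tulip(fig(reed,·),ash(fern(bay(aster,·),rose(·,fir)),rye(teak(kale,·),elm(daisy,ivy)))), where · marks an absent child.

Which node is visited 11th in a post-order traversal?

ivy

Post-order visits the left subtree, then the right subtree, then the node.
At tulip: go left to fig.
  At fig: go left to reed.
    reed is a leaf — visit reed.
  At fig: no right child.
  Visit fig.
At tulip: go right to ash.
  At ash: go left to fern.
    At fern: go left to bay.
      At bay: go left to aster.
        aster is a leaf — visit aster.
      At bay: no right child.
      Visit bay.
    At fern: go right to rose.
      At rose: no left child.
      At rose: go right to fir.
        fir is a leaf — visit fir.
      Visit rose.
    Visit fern.
  At ash: go right to rye.
    At rye: go left to teak.
      At teak: go left to kale.
        kale is a leaf — visit kale.
      At teak: no right child.
      Visit teak.
    At rye: go right to elm.
      At elm: go left to daisy.
        daisy is a leaf — visit daisy.
      At elm: go right to ivy.
        ivy is a leaf — visit ivy.
      Visit elm.
    Visit rye.
  Visit ash.
Visit tulip.
Full post-order sequence: reed, fig, aster, bay, fir, rose, fern, kale, teak, daisy, ivy, elm, rye, ash, tulip.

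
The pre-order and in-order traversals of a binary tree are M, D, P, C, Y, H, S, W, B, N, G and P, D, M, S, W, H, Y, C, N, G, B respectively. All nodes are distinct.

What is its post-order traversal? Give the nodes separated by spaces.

The first element of pre-order is the root; it splits in-order into left and right subtrees.
Root M: left subtree has 2 nodes {P, D}, right has 8 {S, W, H, Y, C, N, G, B}.
  Root D: left subtree has 1 node {P}, right has 0 { }.
  Root C: left subtree has 4 nodes {S, W, H, Y}, right has 3 {N, G, B}.
    Root Y: left subtree has 3 nodes {S, W, H}, right has 0 { }.
      Root H: left subtree has 2 nodes {S, W}, right has 0 { }.
        Root S: left subtree has 0 nodes { }, right has 1 {W}.
    Root B: left subtree has 2 nodes {N, G}, right has 0 { }.
      Root N: left subtree has 0 nodes { }, right has 1 {G}.

P D W S H Y G N B C M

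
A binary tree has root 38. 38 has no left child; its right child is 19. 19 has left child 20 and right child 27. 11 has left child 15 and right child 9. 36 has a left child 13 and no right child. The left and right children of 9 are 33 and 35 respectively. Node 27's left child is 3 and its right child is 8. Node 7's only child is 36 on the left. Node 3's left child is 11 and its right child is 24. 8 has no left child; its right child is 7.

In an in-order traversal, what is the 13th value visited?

In-order visits the left subtree, then the node, then the right subtree.
At 38: no left child.
Visit 38.
At 38: go right to 19.
  At 19: go left to 20.
    20 is a leaf — visit 20.
  Visit 19.
  At 19: go right to 27.
    At 27: go left to 3.
      At 3: go left to 11.
        At 11: go left to 15.
          15 is a leaf — visit 15.
        Visit 11.
        At 11: go right to 9.
          At 9: go left to 33.
            33 is a leaf — visit 33.
          Visit 9.
          At 9: go right to 35.
            35 is a leaf — visit 35.
      Visit 3.
      At 3: go right to 24.
        24 is a leaf — visit 24.
    Visit 27.
    At 27: go right to 8.
      At 8: no left child.
      Visit 8.
      At 8: go right to 7.
        At 7: go left to 36.
          At 36: go left to 13.
            13 is a leaf — visit 13.
          Visit 36.
          At 36: no right child.
        Visit 7.
        At 7: no right child.
Full in-order sequence: 38, 20, 19, 15, 11, 33, 9, 35, 3, 24, 27, 8, 13, 36, 7.

13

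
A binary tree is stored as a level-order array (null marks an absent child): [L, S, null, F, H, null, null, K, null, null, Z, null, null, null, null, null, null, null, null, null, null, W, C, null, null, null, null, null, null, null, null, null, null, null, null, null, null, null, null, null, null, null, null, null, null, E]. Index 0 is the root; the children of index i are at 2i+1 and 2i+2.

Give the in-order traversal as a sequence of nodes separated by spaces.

In-order visits the left subtree, then the node, then the right subtree.
At L: go left to S.
  At S: go left to F.
    At F: go left to K.
      K is a leaf — visit K.
    Visit F.
    At F: no right child.
  Visit S.
  At S: go right to H.
    At H: no left child.
    Visit H.
    At H: go right to Z.
      At Z: go left to W.
        W is a leaf — visit W.
      Visit Z.
      At Z: go right to C.
        At C: go left to E.
          E is a leaf — visit E.
        Visit C.
        At C: no right child.
Visit L.
At L: no right child.

K F S H W Z E C L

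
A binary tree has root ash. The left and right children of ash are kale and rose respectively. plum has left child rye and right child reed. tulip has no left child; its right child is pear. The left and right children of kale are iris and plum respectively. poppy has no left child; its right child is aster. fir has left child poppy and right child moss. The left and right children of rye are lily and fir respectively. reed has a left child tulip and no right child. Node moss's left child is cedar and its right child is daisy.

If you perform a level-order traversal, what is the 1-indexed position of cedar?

15

Level-order visits nodes level by level from the root, left to right within each level.
Level 0: ash
Level 1: kale, rose
Level 2: iris, plum
Level 3: rye, reed
Level 4: lily, fir, tulip
Level 5: poppy, moss, pear
Level 6: aster, cedar, daisy
Full level-order sequence: ash, kale, rose, iris, plum, rye, reed, lily, fir, tulip, poppy, moss, pear, aster, cedar, daisy.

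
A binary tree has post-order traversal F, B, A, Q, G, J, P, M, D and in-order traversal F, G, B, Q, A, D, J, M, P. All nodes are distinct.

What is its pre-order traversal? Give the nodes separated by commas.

D, G, F, Q, B, A, M, J, P

The last element of post-order is the root; it splits in-order into left and right subtrees.
Root D: left subtree has 5 nodes {F, G, B, Q, A}, right has 3 {J, M, P}.
  Root G: left subtree has 1 node {F}, right has 3 {B, Q, A}.
    Root Q: left subtree has 1 node {B}, right has 1 {A}.
  Root M: left subtree has 1 node {J}, right has 1 {P}.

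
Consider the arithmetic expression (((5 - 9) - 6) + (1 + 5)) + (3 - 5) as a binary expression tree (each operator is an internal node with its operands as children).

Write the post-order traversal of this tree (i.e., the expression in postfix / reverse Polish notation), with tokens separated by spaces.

Post-order on an expression tree gives postfix notation: for each operator, emit left operand, right operand, then the operator.

5 9 - 6 - 1 5 + + 3 5 - +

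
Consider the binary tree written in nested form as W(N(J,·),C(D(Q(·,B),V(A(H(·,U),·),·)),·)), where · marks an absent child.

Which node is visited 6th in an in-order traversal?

D

In-order visits the left subtree, then the node, then the right subtree.
At W: go left to N.
  At N: go left to J.
    J is a leaf — visit J.
  Visit N.
  At N: no right child.
Visit W.
At W: go right to C.
  At C: go left to D.
    At D: go left to Q.
      At Q: no left child.
      Visit Q.
      At Q: go right to B.
        B is a leaf — visit B.
    Visit D.
    At D: go right to V.
      At V: go left to A.
        At A: go left to H.
          At H: no left child.
          Visit H.
          At H: go right to U.
            U is a leaf — visit U.
        Visit A.
        At A: no right child.
      Visit V.
      At V: no right child.
  Visit C.
  At C: no right child.
Full in-order sequence: J, N, W, Q, B, D, H, U, A, V, C.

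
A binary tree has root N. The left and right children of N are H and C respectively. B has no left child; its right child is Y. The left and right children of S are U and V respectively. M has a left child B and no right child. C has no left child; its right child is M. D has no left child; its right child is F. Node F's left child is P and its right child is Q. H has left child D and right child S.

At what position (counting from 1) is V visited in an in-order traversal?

In-order visits the left subtree, then the node, then the right subtree.
At N: go left to H.
  At H: go left to D.
    At D: no left child.
    Visit D.
    At D: go right to F.
      At F: go left to P.
        P is a leaf — visit P.
      Visit F.
      At F: go right to Q.
        Q is a leaf — visit Q.
  Visit H.
  At H: go right to S.
    At S: go left to U.
      U is a leaf — visit U.
    Visit S.
    At S: go right to V.
      V is a leaf — visit V.
Visit N.
At N: go right to C.
  At C: no left child.
  Visit C.
  At C: go right to M.
    At M: go left to B.
      At B: no left child.
      Visit B.
      At B: go right to Y.
        Y is a leaf — visit Y.
    Visit M.
    At M: no right child.
Full in-order sequence: D, P, F, Q, H, U, S, V, N, C, B, Y, M.

8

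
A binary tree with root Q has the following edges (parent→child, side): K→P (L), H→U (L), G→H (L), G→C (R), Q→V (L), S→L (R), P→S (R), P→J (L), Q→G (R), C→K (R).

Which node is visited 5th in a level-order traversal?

Level-order visits nodes level by level from the root, left to right within each level.
Level 0: Q
Level 1: V, G
Level 2: H, C
Level 3: U, K
Level 4: P
Level 5: J, S
Level 6: L
Full level-order sequence: Q, V, G, H, C, U, K, P, J, S, L.

C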